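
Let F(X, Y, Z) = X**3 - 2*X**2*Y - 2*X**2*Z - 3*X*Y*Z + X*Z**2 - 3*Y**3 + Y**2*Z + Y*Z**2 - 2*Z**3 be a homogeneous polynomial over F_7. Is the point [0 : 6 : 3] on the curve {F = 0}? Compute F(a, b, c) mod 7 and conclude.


F(0,6,3) ≡ 6 (mod 7); P is NOT on the curve.

Evaluate F(0, 6, 3) term-by-term (mod 7).
  X**3 ↦ 1·0·1·1 = 0
  -2*X**2*Y ↦ -2·0·6·1 = 0
  -2*X**2*Z ↦ -2·0·1·3 = 0
  -3*X*Y*Z ↦ -3·0·6·3 = 0
  X*Z**2 ↦ 1·0·1·9 = 0
  -3*Y**3 ↦ -3·1·216·1 = -648
  Y**2*Z ↦ 1·1·36·3 = 108
  Y*Z**2 ↦ 1·1·6·9 = 54
  -2*Z**3 ↦ -2·1·1·27 = -54
Sum: F(0, 6, 3) = (0) + (0) + (0) + (0) + (0) + (-648) + (108) + (54) + (-54) = -540.
Reducing mod 7: -540 ≡ 6 (mod 7).
Since F(a, b, c) ≡ 6 ≠ 0 (mod 7), P does NOT lie on the curve.


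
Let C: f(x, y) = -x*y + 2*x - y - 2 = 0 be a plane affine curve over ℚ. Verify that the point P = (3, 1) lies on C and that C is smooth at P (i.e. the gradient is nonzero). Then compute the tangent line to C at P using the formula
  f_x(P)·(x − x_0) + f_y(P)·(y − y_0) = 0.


Tangent line at P: x - 4*y + 1 = 0.

Step 1: f(3, 1) = 0, so P lies on C.
Step 2: partial derivatives
  f_x(x, y) = 2 - y, f_y(x, y) = -x - 1.
  f_x(P) = 1, f_y(P) = -4 (gradient nonzero, so P is smooth).
Step 3: tangent line at P: 1·(x − 3) + -4·(y − 1) = 0.
Expanding: x - 4*y + 1 = 0.


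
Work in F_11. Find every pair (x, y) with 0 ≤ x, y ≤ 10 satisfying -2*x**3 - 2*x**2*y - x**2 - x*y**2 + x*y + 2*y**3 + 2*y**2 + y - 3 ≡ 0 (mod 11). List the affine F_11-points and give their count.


Affine F_11-points: {(1, 6), (3, 0), (3, 7), (3, 10), (5, 4), (7, 9), (9, 4), (10, 2)}; count = 8.

For each of the 121 pairs (x, y) ∈ F_11², evaluate f(x, y) mod 11. Record the zeros.
  x = 0: [0↦8, 1↦2, 2↦1, 3↦6, 4↦7, 5↦5, 6↦1, 7↦7, 8↦2, 9↦9, 10↦7]  zeros at y ∈ ∅
  x = 1: [0↦5, 1↦8, 2↦3, 3↦2, 4↦6, 5↦5, 6↦0, 7↦3, 8↦4, 9↦4, 10↦4]  zeros at y ∈ {6}
  x = 2: [0↦10, 1↦7, 2↦5, 3↦5, 4↦8, 5↦4, 6↦5, 7↦1, 8↦4, 9↦4, 10↦2]  zeros at y ∈ ∅
  x = 3: [0↦0, 1↦9, 2↦6, 3↦3, 4↦1, 5↦1, 6↦4, 7↦0, 8↦1, 9↦8, 10↦0]  zeros at y ∈ {0, 7, 10}
  x = 4: [0↦7, 1↦2, 2↦5, 3↦6, 4↦6, 5↦6, 6↦7, 7↦10, 8↦5, 9↦4, 10↦8]  zeros at y ∈ ∅
  x = 5: [0↦8, 1↦7, 2↦1, 3↦2, 4↦0, 5↦7, 6↦2, 7↦8, 8↦4, 9↦2, 10↦3]  zeros at y ∈ {4}
  x = 6: [0↦2, 1↦1, 2↦4, 3↦1, 4↦4, 5↦3, 6↦10, 7↦4, 8↦8, 9↦1, 10↦6]  zeros at y ∈ ∅
  x = 7: [0↦10, 1↦5, 2↦2, 3↦2, 4↦6, 5↦4, 6↦8, 7↦8, 8↦5, 9↦0, 10↦5]  zeros at y ∈ {9}
  x = 8: [0↦9, 1↦7, 2↦5, 3↦4, 4↦5, 5↦9, 6↦6, 7↦8, 8↦5, 9↦9, 10↦10]  zeros at y ∈ ∅
  x = 9: [0↦9, 1↦6, 2↦1, 3↦6, 4↦0, 5↦6, 6↦3, 7↦3, 8↦7, 9↦5, 10↦9]  zeros at y ∈ {4}
  x = 10: [0↦9, 1↦1, 2↦0, 3↦7, 4↦1, 5↦5, 6↦9, 7↦3, 8↦10, 9↦9, 10↦1]  zeros at y ∈ {2}
Collecting zeros: affine points = {(1, 6), (3, 0), (3, 7), (3, 10), (5, 4), (7, 9), (9, 4), (10, 2)}.
Total count |C(F_11)_aff| = 8.


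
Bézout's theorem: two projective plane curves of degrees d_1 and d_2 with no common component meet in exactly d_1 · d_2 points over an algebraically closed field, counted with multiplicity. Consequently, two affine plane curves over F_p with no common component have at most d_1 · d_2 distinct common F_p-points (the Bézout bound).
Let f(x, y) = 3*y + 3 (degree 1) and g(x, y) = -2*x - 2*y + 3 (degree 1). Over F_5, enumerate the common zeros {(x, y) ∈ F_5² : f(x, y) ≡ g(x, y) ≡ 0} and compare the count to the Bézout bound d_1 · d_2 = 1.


Common zeros: {(0, 4)}; count = 1; Bézout bound = 1.

deg(f) = 1, deg(g) = 1, so Bézout bound = 1.
Scan x ∈ F_5. For each x, list the y ∈ F_5 with f(x, y) ≡ 0 and those with g(x, y) ≡ 0 (mod 5); the common zeros in that column are the intersection.
  x = 0: f ≡ 0 at y ∈ {4}; g ≡ 0 at y ∈ {4}; common: {4}.
  x = 1: f ≡ 0 at y ∈ {4}; g ≡ 0 at y ∈ {3}; common: ∅.
  x = 2: f ≡ 0 at y ∈ {4}; g ≡ 0 at y ∈ {2}; common: ∅.
  x = 3: f ≡ 0 at y ∈ {4}; g ≡ 0 at y ∈ {1}; common: ∅.
  x = 4: f ≡ 0 at y ∈ {4}; g ≡ 0 at y ∈ {0}; common: ∅.
Collecting: common zeros = {(0, 4)}, so the count is 1.
Comparison with the Bézout bound: 1 ≤ 1 = deg(f)·deg(g), as expected for curves with no common component (the bound is attained).


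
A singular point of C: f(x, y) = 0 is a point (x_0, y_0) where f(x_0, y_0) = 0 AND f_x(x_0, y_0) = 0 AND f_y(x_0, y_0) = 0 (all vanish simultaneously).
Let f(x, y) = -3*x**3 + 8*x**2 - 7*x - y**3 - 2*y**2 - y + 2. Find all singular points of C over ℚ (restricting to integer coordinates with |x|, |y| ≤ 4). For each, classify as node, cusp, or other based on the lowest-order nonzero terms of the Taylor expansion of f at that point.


Singular points: {(1, -1)}; classification: node.

Compute partial derivatives:
  f_x = -9*x**2 + 16*x - 7.
  f_y = -3*y**2 - 4*y - 1.
Scan x_0 ∈ {−4, ..., 4}. For each x_0, f_y(x_0, y) is a polynomial in y; find its integer roots y ∈ {−4, ..., 4}, then test f_x and f at those candidates.
  x = -4: f_y(-4, y) = -3*y**2 - 4*y - 1; vanishes at y ∈ {-1}. (-4, -1): f_x = -215 ≠ 0.
  x = -3: f_y(-3, y) = -3*y**2 - 4*y - 1; vanishes at y ∈ {-1}. (-3, -1): f_x = -136 ≠ 0.
  x = -2: f_y(-2, y) = -3*y**2 - 4*y - 1; vanishes at y ∈ {-1}. (-2, -1): f_x = -75 ≠ 0.
  x = -1: f_y(-1, y) = -3*y**2 - 4*y - 1; vanishes at y ∈ {-1}. (-1, -1): f_x = -32 ≠ 0.
  x = 0: f_y(0, y) = -3*y**2 - 4*y - 1; vanishes at y ∈ {-1}. (0, -1): f_x = -7 ≠ 0.
  x = 1: f_y(1, y) = -3*y**2 - 4*y - 1; vanishes at y ∈ {-1}. (1, -1): f_x = 0, f = 0 — SINGULAR.
  x = 2: f_y(2, y) = -3*y**2 - 4*y - 1; vanishes at y ∈ {-1}. (2, -1): f_x = -11 ≠ 0.
  x = 3: f_y(3, y) = -3*y**2 - 4*y - 1; vanishes at y ∈ {-1}. (3, -1): f_x = -40 ≠ 0.
  x = 4: f_y(4, y) = -3*y**2 - 4*y - 1; vanishes at y ∈ {-1}. (4, -1): f_x = -87 ≠ 0.
Only singular point on the grid: (1, -1).
Classify: substitute x = 1 + u, y = -1 + v and expand: f = -3*u**3 - u**2 - v**3 + v**2.
No constant or linear terms (consistent with a singular point). Quadratic part: -u**2 + v**2. Cubic part: -3*u**3 - v**3.
The quadratic part v**2 - u**2 = (v − u)(v + u) splits into two distinct linear factors, so there are two distinct tangent lines y − -1 = ±(x − 1) — this is a node (ordinary double point).
Classification: node.


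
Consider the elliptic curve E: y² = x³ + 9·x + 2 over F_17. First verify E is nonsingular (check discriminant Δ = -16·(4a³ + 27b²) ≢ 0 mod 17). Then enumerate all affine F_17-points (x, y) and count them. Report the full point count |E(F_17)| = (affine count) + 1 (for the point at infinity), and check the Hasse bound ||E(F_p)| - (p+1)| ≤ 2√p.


Affine points = {(0, 6), (0, 11), (4, 0), (5, 6), (5, 11), (6, 0), (7, 0), (8, 5), (8, 12), (9, 8), (9, 9), (10, 2), (10, 15), (11, 2), (11, 15), (12, 6), (12, 11), (13, 2), (13, 15), (14, 4), (14, 13), (16, 3), (16, 14)}; affine count = 23; |E(F_17)| = 24.

Discriminant check: Δ ∝ 4a³ + 27b² = 4·9³ + 27·2² = 4·729 + 27·4 ≡ 15 (mod 17). Nonzero ⇒ E is nonsingular.
For each x ∈ F_17, compute rhs = x³ + 9·x + 2 mod 17, then count y ∈ F_17 with y² ≡ rhs.
  x = 0: rhs = 2, matching y values: 6, 11 (2 points).
  x = 1: rhs = 12, matching y values: none (0 points).
  x = 2: rhs = 11, matching y values: none (0 points).
  x = 3: rhs = 5, matching y values: none (0 points).
  x = 4: rhs = 0, matching y values: 0 (1 points).
  x = 5: rhs = 2, matching y values: 6, 11 (2 points).
  x = 6: rhs = 0, matching y values: 0 (1 points).
  x = 7: rhs = 0, matching y values: 0 (1 points).
  x = 8: rhs = 8, matching y values: 5, 12 (2 points).
  x = 9: rhs = 13, matching y values: 8, 9 (2 points).
  x = 10: rhs = 4, matching y values: 2, 15 (2 points).
  x = 11: rhs = 4, matching y values: 2, 15 (2 points).
  x = 12: rhs = 2, matching y values: 6, 11 (2 points).
  x = 13: rhs = 4, matching y values: 2, 15 (2 points).
  x = 14: rhs = 16, matching y values: 4, 13 (2 points).
  x = 15: rhs = 10, matching y values: none (0 points).
  x = 16: rhs = 9, matching y values: 3, 14 (2 points).
Total affine count: 23.
Full point count |E(F_17)| = 23 + 1 = 24.
Hasse bound: |24 − (17+1)| = |6| = 6 ≤ 2√17 ≈ 8.2462 ✓.


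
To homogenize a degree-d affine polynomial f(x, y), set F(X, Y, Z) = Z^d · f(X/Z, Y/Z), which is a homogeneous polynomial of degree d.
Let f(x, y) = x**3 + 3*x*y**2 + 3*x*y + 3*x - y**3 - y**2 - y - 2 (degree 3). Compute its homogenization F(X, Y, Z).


F(X, Y, Z) = X**3 + 3*X*Y**2 + 3*X*Y*Z + 3*X*Z**2 - Y**3 - Y**2*Z - Y*Z**2 - 2*Z**3

deg(f) = 3.
Substitute x = X/Z, y = Y/Z into f, then multiply by Z^3.
  monomial 1·x^3·y^0 ↦ 1·X^3·Y^0·Z^0.
  monomial 3·x^1·y^2 ↦ 3·X^1·Y^2·Z^0.
  monomial 3·x^1·y^1 ↦ 3·X^1·Y^1·Z^1.
  monomial 3·x^1·y^0 ↦ 3·X^1·Y^0·Z^2.
  monomial -1·x^0·y^3 ↦ -1·X^0·Y^3·Z^0.
  monomial -1·x^0·y^2 ↦ -1·X^0·Y^2·Z^1.
  monomial -1·x^0·y^1 ↦ -1·X^0·Y^1·Z^2.
  monomial -2·x^0·y^0 ↦ -2·X^0·Y^0·Z^3.
Collecting: F(X, Y, Z) = X**3 + 3*X*Y**2 + 3*X*Y*Z + 3*X*Z**2 - Y**3 - Y**2*Z - Y*Z**2 - 2*Z**3.


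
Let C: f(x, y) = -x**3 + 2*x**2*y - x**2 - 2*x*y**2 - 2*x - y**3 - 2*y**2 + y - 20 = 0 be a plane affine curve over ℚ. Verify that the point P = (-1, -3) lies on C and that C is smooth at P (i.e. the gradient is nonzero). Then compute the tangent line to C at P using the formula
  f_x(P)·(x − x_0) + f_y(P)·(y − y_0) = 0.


Tangent line at P: -9*x - 24*y - 81 = 0.

Step 1: f(-1, -3) = 0, so P lies on C.
Step 2: partial derivatives
  f_x(x, y) = -3*x**2 + 4*x*y - 2*x - 2*y**2 - 2, f_y(x, y) = 2*x**2 - 4*x*y - 3*y**2 - 4*y + 1.
  f_x(P) = -9, f_y(P) = -24 (gradient nonzero, so P is smooth).
Step 3: tangent line at P: -9·(x − -1) + -24·(y − -3) = 0.
Expanding: -9*x - 24*y - 81 = 0.


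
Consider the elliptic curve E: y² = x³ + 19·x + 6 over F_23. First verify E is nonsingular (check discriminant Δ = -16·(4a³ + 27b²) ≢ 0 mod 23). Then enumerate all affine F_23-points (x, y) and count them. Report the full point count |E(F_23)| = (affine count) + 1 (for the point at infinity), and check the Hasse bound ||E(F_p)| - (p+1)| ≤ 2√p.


Affine points = {(0, 11), (0, 12), (1, 7), (1, 16), (2, 11), (2, 12), (4, 10), (4, 13), (8, 7), (8, 16), (9, 3), (9, 20), (10, 0), (13, 9), (13, 14), (14, 7), (14, 16), (15, 3), (15, 20), (16, 6), (16, 17), (18, 4), (18, 19), (19, 2), (19, 21), (21, 11), (21, 12), (22, 3), (22, 20)}; affine count = 29; |E(F_23)| = 30.

Discriminant check: Δ ∝ 4a³ + 27b² = 4·19³ + 27·6² = 4·6859 + 27·36 ≡ 3 (mod 23). Nonzero ⇒ E is nonsingular.
For each x ∈ F_23, compute rhs = x³ + 19·x + 6 mod 23, then count y ∈ F_23 with y² ≡ rhs.
  x = 0: rhs = 6, matching y values: 11, 12 (2 points).
  x = 1: rhs = 3, matching y values: 7, 16 (2 points).
  x = 2: rhs = 6, matching y values: 11, 12 (2 points).
  x = 3: rhs = 21, matching y values: none (0 points).
  x = 4: rhs = 8, matching y values: 10, 13 (2 points).
  x = 5: rhs = 19, matching y values: none (0 points).
  x = 6: rhs = 14, matching y values: none (0 points).
  x = 7: rhs = 22, matching y values: none (0 points).
  x = 8: rhs = 3, matching y values: 7, 16 (2 points).
  x = 9: rhs = 9, matching y values: 3, 20 (2 points).
  x = 10: rhs = 0, matching y values: 0 (1 points).
  x = 11: rhs = 5, matching y values: none (0 points).
  x = 12: rhs = 7, matching y values: none (0 points).
  x = 13: rhs = 12, matching y values: 9, 14 (2 points).
  x = 14: rhs = 3, matching y values: 7, 16 (2 points).
  x = 15: rhs = 9, matching y values: 3, 20 (2 points).
  x = 16: rhs = 13, matching y values: 6, 17 (2 points).
  x = 17: rhs = 21, matching y values: none (0 points).
  x = 18: rhs = 16, matching y values: 4, 19 (2 points).
  x = 19: rhs = 4, matching y values: 2, 21 (2 points).
  x = 20: rhs = 14, matching y values: none (0 points).
  x = 21: rhs = 6, matching y values: 11, 12 (2 points).
  x = 22: rhs = 9, matching y values: 3, 20 (2 points).
Total affine count: 29.
Full point count |E(F_23)| = 29 + 1 = 30.
Hasse bound: |30 − (23+1)| = |6| = 6 ≤ 2√23 ≈ 9.5917 ✓.


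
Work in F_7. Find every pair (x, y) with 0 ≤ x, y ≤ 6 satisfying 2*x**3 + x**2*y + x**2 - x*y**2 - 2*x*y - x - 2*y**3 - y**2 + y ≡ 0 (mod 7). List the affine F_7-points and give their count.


Affine F_7-points: {(0, 0), (0, 4), (0, 6), (1, 3), (2, 1), (2, 4), (4, 0), (5, 3), (6, 0), (6, 3), (6, 4)}; count = 11.

For each of the 49 pairs (x, y) ∈ F_7², evaluate f(x, y) mod 7. Record the zeros.
  x = 0: [0↦0, 1↦5, 2↦3, 3↦3, 4↦0, 5↦3, 6↦0]  zeros at y ∈ {0, 4, 6}
  x = 1: [0↦2, 1↦5, 2↦6, 3↦0, 4↦3, 5↦3, 6↦2]  zeros at y ∈ {3}
  x = 2: [0↦4, 1↦0, 2↦6, 3↦3, 4↦0, 5↦6, 6↦2]  zeros at y ∈ {1, 4}
  x = 3: [0↦4, 1↦2, 2↦1, 3↦3, 4↦3, 5↦3, 6↦5]  zeros at y ∈ ∅
  x = 4: [0↦0, 1↦2, 2↦3, 3↦5, 4↦3, 5↦6, 6↦2]  zeros at y ∈ {0}
  x = 5: [0↦4, 1↦5, 2↦3, 3↦0, 4↦5, 5↦6, 6↦5]  zeros at y ∈ {3}
  x = 6: [0↦0, 1↦2, 2↦6, 3↦0, 4↦0, 5↦1, 6↦5]  zeros at y ∈ {0, 3, 4}
Collecting zeros: affine points = {(0, 0), (0, 4), (0, 6), (1, 3), (2, 1), (2, 4), (4, 0), (5, 3), (6, 0), (6, 3), (6, 4)}.
Total count |C(F_7)_aff| = 11.


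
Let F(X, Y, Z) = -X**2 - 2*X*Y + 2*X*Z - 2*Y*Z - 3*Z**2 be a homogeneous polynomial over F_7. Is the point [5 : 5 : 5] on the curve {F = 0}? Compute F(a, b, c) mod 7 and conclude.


F(5,5,5) ≡ 4 (mod 7); P is NOT on the curve.

Evaluate F(5, 5, 5) term-by-term (mod 7).
  -X**2 ↦ -1·25·1·1 = -25
  -2*X*Y ↦ -2·5·5·1 = -50
  2*X*Z ↦ 2·5·1·5 = 50
  -2*Y*Z ↦ -2·1·5·5 = -50
  -3*Z**2 ↦ -3·1·1·25 = -75
Sum: F(5, 5, 5) = (-25) + (-50) + (50) + (-50) + (-75) = -150.
Reducing mod 7: -150 ≡ 4 (mod 7).
Since F(a, b, c) ≡ 4 ≠ 0 (mod 7), P does NOT lie on the curve.


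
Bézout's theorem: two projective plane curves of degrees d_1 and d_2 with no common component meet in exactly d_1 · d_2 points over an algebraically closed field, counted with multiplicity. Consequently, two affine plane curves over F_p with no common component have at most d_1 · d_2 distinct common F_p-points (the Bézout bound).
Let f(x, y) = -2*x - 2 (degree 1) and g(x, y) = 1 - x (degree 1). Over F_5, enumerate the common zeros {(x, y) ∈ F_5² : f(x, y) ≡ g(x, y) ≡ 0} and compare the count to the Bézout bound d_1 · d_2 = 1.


Common zeros: ∅; count = 0; Bézout bound = 1.

deg(f) = 1, deg(g) = 1, so Bézout bound = 1.
Scan x ∈ F_5. For each x, list the y ∈ F_5 with f(x, y) ≡ 0 and those with g(x, y) ≡ 0 (mod 5); the common zeros in that column are the intersection.
  x = 0: f ≡ 0 at y ∈ ∅; g ≡ 0 at y ∈ ∅; common: ∅.
  x = 1: f ≡ 0 at y ∈ ∅; g ≡ 0 at y ∈ {0, 1, 2, 3, 4}; common: ∅.
  x = 2: f ≡ 0 at y ∈ ∅; g ≡ 0 at y ∈ ∅; common: ∅.
  x = 3: f ≡ 0 at y ∈ ∅; g ≡ 0 at y ∈ ∅; common: ∅.
  x = 4: f ≡ 0 at y ∈ {0, 1, 2, 3, 4}; g ≡ 0 at y ∈ ∅; common: ∅.
Collecting: common zeros = ∅, so the count is 0.
Comparison with the Bézout bound: 0 ≤ 1 = deg(f)·deg(g), as expected for curves with no common component (the affine F_5-count falls short of the bound because intersections may lie at infinity, over extension fields, or carry multiplicity).


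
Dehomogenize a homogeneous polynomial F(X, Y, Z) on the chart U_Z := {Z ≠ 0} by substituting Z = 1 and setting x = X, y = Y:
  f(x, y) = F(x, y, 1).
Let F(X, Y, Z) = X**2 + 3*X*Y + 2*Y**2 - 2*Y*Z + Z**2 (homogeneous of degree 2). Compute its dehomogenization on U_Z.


f(x, y) = x**2 + 3*x*y + 2*y**2 - 2*y + 1

On U_Z we set Z = 1. Each monomial c·X^i·Y^j·Z^k in F becomes c·x^i·y^j·1^k = c·x^i·y^j.
Substituting Z = 1: F(X, Y, 1) = x**2 + 3*x*y + 2*y**2 - 2*y + 1.
Note: deg(f) ≤ deg(F) = 2; strict inequality happens when F is divisible by Z (lost terms).


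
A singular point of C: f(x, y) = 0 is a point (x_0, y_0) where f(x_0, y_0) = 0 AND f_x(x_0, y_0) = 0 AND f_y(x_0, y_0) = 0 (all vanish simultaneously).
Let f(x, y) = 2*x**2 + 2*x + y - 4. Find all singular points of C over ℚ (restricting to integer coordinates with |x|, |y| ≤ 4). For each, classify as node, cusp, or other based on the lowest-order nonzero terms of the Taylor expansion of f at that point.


No singular points in the scanned grid; C is smooth there.

Compute partial derivatives:
  f_x = 4*x + 2.
  f_y = 1.
f_y = 1 is a nonzero constant, so f_y never vanishes: no point (x, y) can satisfy f = f_x = f_y = 0. In particular no (x, y) ∈ {−4, ..., 4}² is singular; the curve is smooth.


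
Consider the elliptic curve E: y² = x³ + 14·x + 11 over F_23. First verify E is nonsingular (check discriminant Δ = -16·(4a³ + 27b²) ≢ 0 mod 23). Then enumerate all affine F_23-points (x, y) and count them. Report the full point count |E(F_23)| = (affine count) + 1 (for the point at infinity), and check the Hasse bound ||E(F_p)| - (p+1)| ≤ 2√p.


Affine points = {(1, 7), (1, 16), (2, 1), (2, 22), (4, 4), (4, 19), (6, 9), (6, 14), (10, 1), (10, 22), (11, 1), (11, 22), (15, 10), (15, 13), (18, 0), (19, 11), (19, 12)}; affine count = 17; |E(F_23)| = 18.

Discriminant check: Δ ∝ 4a³ + 27b² = 4·14³ + 27·11² = 4·2744 + 27·121 ≡ 6 (mod 23). Nonzero ⇒ E is nonsingular.
For each x ∈ F_23, compute rhs = x³ + 14·x + 11 mod 23, then count y ∈ F_23 with y² ≡ rhs.
  x = 0: rhs = 11, matching y values: none (0 points).
  x = 1: rhs = 3, matching y values: 7, 16 (2 points).
  x = 2: rhs = 1, matching y values: 1, 22 (2 points).
  x = 3: rhs = 11, matching y values: none (0 points).
  x = 4: rhs = 16, matching y values: 4, 19 (2 points).
  x = 5: rhs = 22, matching y values: none (0 points).
  x = 6: rhs = 12, matching y values: 9, 14 (2 points).
  x = 7: rhs = 15, matching y values: none (0 points).
  x = 8: rhs = 14, matching y values: none (0 points).
  x = 9: rhs = 15, matching y values: none (0 points).
  x = 10: rhs = 1, matching y values: 1, 22 (2 points).
  x = 11: rhs = 1, matching y values: 1, 22 (2 points).
  x = 12: rhs = 21, matching y values: none (0 points).
  x = 13: rhs = 21, matching y values: none (0 points).
  x = 14: rhs = 7, matching y values: none (0 points).
  x = 15: rhs = 8, matching y values: 10, 13 (2 points).
  x = 16: rhs = 7, matching y values: none (0 points).
  x = 17: rhs = 10, matching y values: none (0 points).
  x = 18: rhs = 0, matching y values: 0 (1 points).
  x = 19: rhs = 6, matching y values: 11, 12 (2 points).
  x = 20: rhs = 11, matching y values: none (0 points).
  x = 21: rhs = 21, matching y values: none (0 points).
  x = 22: rhs = 19, matching y values: none (0 points).
Total affine count: 17.
Full point count |E(F_23)| = 17 + 1 = 18.
Hasse bound: |18 − (23+1)| = |-6| = 6 ≤ 2√23 ≈ 9.5917 ✓.


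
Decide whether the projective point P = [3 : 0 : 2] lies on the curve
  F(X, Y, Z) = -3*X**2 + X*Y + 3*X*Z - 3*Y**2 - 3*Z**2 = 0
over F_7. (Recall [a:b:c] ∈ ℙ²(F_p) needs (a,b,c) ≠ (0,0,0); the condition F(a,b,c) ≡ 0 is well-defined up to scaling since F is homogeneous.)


F(3,0,2) ≡ 0 (mod 7); P is on the curve.

Evaluate F(3, 0, 2) term-by-term (mod 7).
  -3*X**2 ↦ -3·9·1·1 = -27
  X*Y ↦ 1·3·0·1 = 0
  3*X*Z ↦ 3·3·1·2 = 18
  -3*Y**2 ↦ -3·1·0·1 = 0
  -3*Z**2 ↦ -3·1·1·4 = -12
Sum: F(3, 0, 2) = (-27) + (0) + (18) + (0) + (-12) = -21.
Reducing mod 7: -21 ≡ 0 (mod 7).
Since F(a, b, c) ≡ 0 (mod 7), P lies on the curve.


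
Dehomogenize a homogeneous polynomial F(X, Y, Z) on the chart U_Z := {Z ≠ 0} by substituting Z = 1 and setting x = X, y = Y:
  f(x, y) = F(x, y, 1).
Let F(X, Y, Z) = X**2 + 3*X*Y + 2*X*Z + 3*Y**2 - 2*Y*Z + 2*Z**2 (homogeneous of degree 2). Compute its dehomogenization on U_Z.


f(x, y) = x**2 + 3*x*y + 2*x + 3*y**2 - 2*y + 2

On U_Z we set Z = 1. Each monomial c·X^i·Y^j·Z^k in F becomes c·x^i·y^j·1^k = c·x^i·y^j.
Substituting Z = 1: F(X, Y, 1) = x**2 + 3*x*y + 2*x + 3*y**2 - 2*y + 2.
Note: deg(f) ≤ deg(F) = 2; strict inequality happens when F is divisible by Z (lost terms).


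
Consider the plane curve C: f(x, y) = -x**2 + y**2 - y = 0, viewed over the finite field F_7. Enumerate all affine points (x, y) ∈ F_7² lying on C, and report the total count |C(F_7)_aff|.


Affine F_7-points: {(0, 0), (0, 1), (3, 2), (3, 6), (4, 2), (4, 6)}; count = 6.

For each of the 49 pairs (x, y) ∈ F_7², evaluate f(x, y) mod 7. Record the zeros.
  x = 0: [0↦0, 1↦0, 2↦2, 3↦6, 4↦5, 5↦6, 6↦2]  zeros at y ∈ {0, 1}
  x = 1: [0↦6, 1↦6, 2↦1, 3↦5, 4↦4, 5↦5, 6↦1]  zeros at y ∈ ∅
  x = 2: [0↦3, 1↦3, 2↦5, 3↦2, 4↦1, 5↦2, 6↦5]  zeros at y ∈ ∅
  x = 3: [0↦5, 1↦5, 2↦0, 3↦4, 4↦3, 5↦4, 6↦0]  zeros at y ∈ {2, 6}
  x = 4: [0↦5, 1↦5, 2↦0, 3↦4, 4↦3, 5↦4, 6↦0]  zeros at y ∈ {2, 6}
  x = 5: [0↦3, 1↦3, 2↦5, 3↦2, 4↦1, 5↦2, 6↦5]  zeros at y ∈ ∅
  x = 6: [0↦6, 1↦6, 2↦1, 3↦5, 4↦4, 5↦5, 6↦1]  zeros at y ∈ ∅
Collecting zeros: affine points = {(0, 0), (0, 1), (3, 2), (3, 6), (4, 2), (4, 6)}.
Total count |C(F_7)_aff| = 6.


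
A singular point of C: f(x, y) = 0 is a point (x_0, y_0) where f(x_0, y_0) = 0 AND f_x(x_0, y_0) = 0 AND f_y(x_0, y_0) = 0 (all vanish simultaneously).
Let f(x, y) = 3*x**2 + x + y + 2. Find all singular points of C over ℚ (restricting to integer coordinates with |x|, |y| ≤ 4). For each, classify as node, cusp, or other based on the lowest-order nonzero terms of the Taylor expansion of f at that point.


No singular points in the scanned grid; C is smooth there.

Compute partial derivatives:
  f_x = 6*x + 1.
  f_y = 1.
f_y = 1 is a nonzero constant, so f_y never vanishes: no point (x, y) can satisfy f = f_x = f_y = 0. In particular no (x, y) ∈ {−4, ..., 4}² is singular; the curve is smooth.


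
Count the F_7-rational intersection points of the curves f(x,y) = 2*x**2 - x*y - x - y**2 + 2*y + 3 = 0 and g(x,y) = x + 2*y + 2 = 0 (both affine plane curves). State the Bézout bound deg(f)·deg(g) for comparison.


Common zeros: {(0, 6), (4, 4)}; count = 2; Bézout bound = 2.

deg(f) = 2, deg(g) = 1, so Bézout bound = 2.
Scan x ∈ F_7. For each x, list the y ∈ F_7 with f(x, y) ≡ 0 and those with g(x, y) ≡ 0 (mod 7); the common zeros in that column are the intersection.
  x = 0: f ≡ 0 at y ∈ {3, 6}; g ≡ 0 at y ∈ {6}; common: {6}.
  x = 1: f ≡ 0 at y ∈ ∅; g ≡ 0 at y ∈ {2}; common: ∅.
  x = 2: f ≡ 0 at y ∈ {3, 4}; g ≡ 0 at y ∈ {5}; common: ∅.
  x = 3: f ≡ 0 at y ∈ ∅; g ≡ 0 at y ∈ {1}; common: ∅.
  x = 4: f ≡ 0 at y ∈ {1, 4}; g ≡ 0 at y ∈ {4}; common: {4}.
  x = 5: f ≡ 0 at y ∈ ∅; g ≡ 0 at y ∈ {0}; common: ∅.
  x = 6: f ≡ 0 at y ∈ ∅; g ≡ 0 at y ∈ {3}; common: ∅.
Collecting: common zeros = {(0, 6), (4, 4)}, so the count is 2.
Comparison with the Bézout bound: 2 ≤ 2 = deg(f)·deg(g), as expected for curves with no common component (the bound is attained).


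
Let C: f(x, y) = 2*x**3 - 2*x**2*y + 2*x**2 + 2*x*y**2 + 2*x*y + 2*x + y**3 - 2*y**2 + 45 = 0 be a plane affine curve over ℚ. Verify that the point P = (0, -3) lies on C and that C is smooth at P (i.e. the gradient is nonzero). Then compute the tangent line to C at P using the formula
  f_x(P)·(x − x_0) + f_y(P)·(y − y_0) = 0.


Tangent line at P: 14*x + 39*y + 117 = 0.

Step 1: f(0, -3) = 0, so P lies on C.
Step 2: partial derivatives
  f_x(x, y) = 6*x**2 - 4*x*y + 4*x + 2*y**2 + 2*y + 2, f_y(x, y) = -2*x**2 + 4*x*y + 2*x + 3*y**2 - 4*y.
  f_x(P) = 14, f_y(P) = 39 (gradient nonzero, so P is smooth).
Step 3: tangent line at P: 14·(x − 0) + 39·(y − -3) = 0.
Expanding: 14*x + 39*y + 117 = 0.


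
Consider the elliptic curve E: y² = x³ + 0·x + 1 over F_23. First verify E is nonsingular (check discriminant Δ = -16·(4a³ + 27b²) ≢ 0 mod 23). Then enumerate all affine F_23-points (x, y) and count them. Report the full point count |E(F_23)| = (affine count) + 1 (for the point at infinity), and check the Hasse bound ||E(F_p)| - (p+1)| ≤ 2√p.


Affine points = {(0, 1), (0, 22), (1, 5), (1, 18), (2, 3), (2, 20), (10, 9), (10, 14), (12, 2), (12, 21), (13, 6), (13, 17), (14, 10), (14, 13), (15, 8), (15, 15), (16, 7), (16, 16), (19, 11), (19, 12), (21, 4), (21, 19), (22, 0)}; affine count = 23; |E(F_23)| = 24.

Discriminant check: Δ ∝ 4a³ + 27b² = 4·0³ + 27·1² = 4·0 + 27·1 ≡ 4 (mod 23). Nonzero ⇒ E is nonsingular.
For each x ∈ F_23, compute rhs = x³ + 0·x + 1 mod 23, then count y ∈ F_23 with y² ≡ rhs.
  x = 0: rhs = 1, matching y values: 1, 22 (2 points).
  x = 1: rhs = 2, matching y values: 5, 18 (2 points).
  x = 2: rhs = 9, matching y values: 3, 20 (2 points).
  x = 3: rhs = 5, matching y values: none (0 points).
  x = 4: rhs = 19, matching y values: none (0 points).
  x = 5: rhs = 11, matching y values: none (0 points).
  x = 6: rhs = 10, matching y values: none (0 points).
  x = 7: rhs = 22, matching y values: none (0 points).
  x = 8: rhs = 7, matching y values: none (0 points).
  x = 9: rhs = 17, matching y values: none (0 points).
  x = 10: rhs = 12, matching y values: 9, 14 (2 points).
  x = 11: rhs = 21, matching y values: none (0 points).
  x = 12: rhs = 4, matching y values: 2, 21 (2 points).
  x = 13: rhs = 13, matching y values: 6, 17 (2 points).
  x = 14: rhs = 8, matching y values: 10, 13 (2 points).
  x = 15: rhs = 18, matching y values: 8, 15 (2 points).
  x = 16: rhs = 3, matching y values: 7, 16 (2 points).
  x = 17: rhs = 15, matching y values: none (0 points).
  x = 18: rhs = 14, matching y values: none (0 points).
  x = 19: rhs = 6, matching y values: 11, 12 (2 points).
  x = 20: rhs = 20, matching y values: none (0 points).
  x = 21: rhs = 16, matching y values: 4, 19 (2 points).
  x = 22: rhs = 0, matching y values: 0 (1 points).
Total affine count: 23.
Full point count |E(F_23)| = 23 + 1 = 24.
Hasse bound: |24 − (23+1)| = |0| = 0 ≤ 2√23 ≈ 9.5917 ✓.


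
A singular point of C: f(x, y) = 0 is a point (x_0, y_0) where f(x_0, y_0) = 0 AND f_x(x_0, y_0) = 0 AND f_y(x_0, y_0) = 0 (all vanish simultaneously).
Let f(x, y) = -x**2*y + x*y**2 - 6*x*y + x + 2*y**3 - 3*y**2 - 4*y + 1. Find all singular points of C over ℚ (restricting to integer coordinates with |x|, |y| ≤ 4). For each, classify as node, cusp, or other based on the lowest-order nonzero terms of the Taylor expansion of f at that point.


Singular points: {(-2, 1)}; classification: node.

Compute partial derivatives:
  f_x = -2*x*y + y**2 - 6*y + 1.
  f_y = -x**2 + 2*x*y - 6*x + 6*y**2 - 6*y - 4.
Scan x_0 ∈ {−4, ..., 4}. For each x_0, f_y(x_0, y) is a polynomial in y; find its integer roots y ∈ {−4, ..., 4}, then test f_x and f at those candidates.
  x = -4: f_y(-4, y) = 6*y**2 - 14*y + 4; vanishes at y ∈ {2}. (-4, 2): f_x = 9 ≠ 0.
  x = -3: f_y(-3, y) = 6*y**2 - 12*y + 5; no integer root y with |y| ≤ 4.
  x = -2: f_y(-2, y) = 6*y**2 - 10*y + 4; vanishes at y ∈ {1}. (-2, 1): f_x = 0, f = 0 — SINGULAR.
  x = -1: f_y(-1, y) = 6*y**2 - 8*y + 1; no integer root y with |y| ≤ 4.
  x = 0: f_y(0, y) = 6*y**2 - 6*y - 4; no integer root y with |y| ≤ 4.
  x = 1: f_y(1, y) = 6*y**2 - 4*y - 11; no integer root y with |y| ≤ 4.
  x = 2: f_y(2, y) = 6*y**2 - 2*y - 20; vanishes at y ∈ {2}. (2, 2): f_x = -15 ≠ 0.
  x = 3: f_y(3, y) = 6*y**2 - 31; no integer root y with |y| ≤ 4.
  x = 4: f_y(4, y) = 6*y**2 + 2*y - 44; no integer root y with |y| ≤ 4.
Only singular point on the grid: (-2, 1).
Classify: substitute x = -2 + u, y = 1 + v and expand: f = -u**2*v - u**2 + u*v**2 + 2*v**3 + v**2.
No constant or linear terms (consistent with a singular point). Quadratic part: -u**2 + v**2. Cubic part: -u**2*v + u*v**2 + 2*v**3.
The quadratic part v**2 - u**2 = (v − u)(v + u) splits into two distinct linear factors, so there are two distinct tangent lines y − 1 = ±(x − -2) — this is a node (ordinary double point).
Classification: node.


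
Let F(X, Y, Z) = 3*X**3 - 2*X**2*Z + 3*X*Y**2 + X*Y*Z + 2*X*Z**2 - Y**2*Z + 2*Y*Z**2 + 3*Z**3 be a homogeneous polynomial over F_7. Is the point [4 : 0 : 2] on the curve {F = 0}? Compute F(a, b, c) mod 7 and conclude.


F(4,0,2) ≡ 2 (mod 7); P is NOT on the curve.

Evaluate F(4, 0, 2) term-by-term (mod 7).
  3*X**3 ↦ 3·64·1·1 = 192
  -2*X**2*Z ↦ -2·16·1·2 = -64
  3*X*Y**2 ↦ 3·4·0·1 = 0
  X*Y*Z ↦ 1·4·0·2 = 0
  2*X*Z**2 ↦ 2·4·1·4 = 32
  -Y**2*Z ↦ -1·1·0·2 = 0
  2*Y*Z**2 ↦ 2·1·0·4 = 0
  3*Z**3 ↦ 3·1·1·8 = 24
Sum: F(4, 0, 2) = (192) + (-64) + (0) + (0) + (32) + (0) + (0) + (24) = 184.
Reducing mod 7: 184 ≡ 2 (mod 7).
Since F(a, b, c) ≡ 2 ≠ 0 (mod 7), P does NOT lie on the curve.


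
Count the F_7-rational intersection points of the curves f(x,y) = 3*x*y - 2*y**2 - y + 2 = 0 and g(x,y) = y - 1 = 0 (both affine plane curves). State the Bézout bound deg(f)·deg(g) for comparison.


Common zeros: {(5, 1)}; count = 1; Bézout bound = 2.

deg(f) = 2, deg(g) = 1, so Bézout bound = 2.
Scan x ∈ F_7. For each x, list the y ∈ F_7 with f(x, y) ≡ 0 and those with g(x, y) ≡ 0 (mod 7); the common zeros in that column are the intersection.
  x = 0: f ≡ 0 at y ∈ ∅; g ≡ 0 at y ∈ {1}; common: ∅.
  x = 1: f ≡ 0 at y ∈ ∅; g ≡ 0 at y ∈ {1}; common: ∅.
  x = 2: f ≡ 0 at y ∈ ∅; g ≡ 0 at y ∈ {1}; common: ∅.
  x = 3: f ≡ 0 at y ∈ ∅; g ≡ 0 at y ∈ {1}; common: ∅.
  x = 4: f ≡ 0 at y ∈ {4, 5}; g ≡ 0 at y ∈ {1}; common: ∅.
  x = 5: f ≡ 0 at y ∈ {1, 6}; g ≡ 0 at y ∈ {1}; common: {1}.
  x = 6: f ≡ 0 at y ∈ {2, 3}; g ≡ 0 at y ∈ {1}; common: ∅.
Collecting: common zeros = {(5, 1)}, so the count is 1.
Comparison with the Bézout bound: 1 ≤ 2 = deg(f)·deg(g), as expected for curves with no common component (the affine F_7-count falls short of the bound because intersections may lie at infinity, over extension fields, or carry multiplicity).


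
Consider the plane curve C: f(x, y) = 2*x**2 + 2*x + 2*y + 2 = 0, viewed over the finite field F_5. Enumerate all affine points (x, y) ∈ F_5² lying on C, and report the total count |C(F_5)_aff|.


Affine F_5-points: {(0, 4), (1, 2), (2, 3), (3, 2), (4, 4)}; count = 5.

For each of the 25 pairs (x, y) ∈ F_5², evaluate f(x, y) mod 5. Record the zeros.
  x = 0: [0↦2, 1↦4, 2↦1, 3↦3, 4↦0]  zeros at y ∈ {4}
  x = 1: [0↦1, 1↦3, 2↦0, 3↦2, 4↦4]  zeros at y ∈ {2}
  x = 2: [0↦4, 1↦1, 2↦3, 3↦0, 4↦2]  zeros at y ∈ {3}
  x = 3: [0↦1, 1↦3, 2↦0, 3↦2, 4↦4]  zeros at y ∈ {2}
  x = 4: [0↦2, 1↦4, 2↦1, 3↦3, 4↦0]  zeros at y ∈ {4}
Collecting zeros: affine points = {(0, 4), (1, 2), (2, 3), (3, 2), (4, 4)}.
Total count |C(F_5)_aff| = 5.


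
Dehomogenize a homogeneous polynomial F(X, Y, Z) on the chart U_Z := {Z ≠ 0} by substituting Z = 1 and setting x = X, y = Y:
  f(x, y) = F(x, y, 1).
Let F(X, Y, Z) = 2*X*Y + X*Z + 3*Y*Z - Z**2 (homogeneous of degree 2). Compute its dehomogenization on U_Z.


f(x, y) = 2*x*y + x + 3*y - 1

On U_Z we set Z = 1. Each monomial c·X^i·Y^j·Z^k in F becomes c·x^i·y^j·1^k = c·x^i·y^j.
Substituting Z = 1: F(X, Y, 1) = 2*x*y + x + 3*y - 1.
Note: deg(f) ≤ deg(F) = 2; strict inequality happens when F is divisible by Z (lost terms).


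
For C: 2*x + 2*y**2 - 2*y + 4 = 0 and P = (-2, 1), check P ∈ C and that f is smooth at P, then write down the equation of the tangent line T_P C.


Tangent line at P: 2*x + 2*y + 2 = 0.

Step 1: f(-2, 1) = 0, so P lies on C.
Step 2: partial derivatives
  f_x(x, y) = 2, f_y(x, y) = 4*y - 2.
  f_x(P) = 2, f_y(P) = 2 (gradient nonzero, so P is smooth).
Step 3: tangent line at P: 2·(x − -2) + 2·(y − 1) = 0.
Expanding: 2*x + 2*y + 2 = 0.


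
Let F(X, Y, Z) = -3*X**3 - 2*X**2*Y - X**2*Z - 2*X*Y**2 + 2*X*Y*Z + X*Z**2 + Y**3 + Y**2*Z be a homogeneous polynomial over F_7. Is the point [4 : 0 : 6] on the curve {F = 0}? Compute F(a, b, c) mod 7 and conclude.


F(4,0,6) ≡ 3 (mod 7); P is NOT on the curve.

Evaluate F(4, 0, 6) term-by-term (mod 7).
  -3*X**3 ↦ -3·64·1·1 = -192
  -2*X**2*Y ↦ -2·16·0·1 = 0
  -X**2*Z ↦ -1·16·1·6 = -96
  -2*X*Y**2 ↦ -2·4·0·1 = 0
  2*X*Y*Z ↦ 2·4·0·6 = 0
  X*Z**2 ↦ 1·4·1·36 = 144
  Y**3 ↦ 1·1·0·1 = 0
  Y**2*Z ↦ 1·1·0·6 = 0
Sum: F(4, 0, 6) = (-192) + (0) + (-96) + (0) + (0) + (144) + (0) + (0) = -144.
Reducing mod 7: -144 ≡ 3 (mod 7).
Since F(a, b, c) ≡ 3 ≠ 0 (mod 7), P does NOT lie on the curve.


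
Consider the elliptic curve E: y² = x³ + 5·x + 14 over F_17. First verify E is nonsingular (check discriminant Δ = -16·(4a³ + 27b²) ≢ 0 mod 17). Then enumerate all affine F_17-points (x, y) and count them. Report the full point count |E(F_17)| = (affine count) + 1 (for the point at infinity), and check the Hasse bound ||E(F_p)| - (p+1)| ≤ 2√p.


Affine points = {(2, 7), (2, 10), (4, 8), (4, 9), (7, 1), (7, 16), (12, 0), (13, 7), (13, 10), (15, 8), (15, 9), (16, 5), (16, 12)}; affine count = 13; |E(F_17)| = 14.

Discriminant check: Δ ∝ 4a³ + 27b² = 4·5³ + 27·14² = 4·125 + 27·196 ≡ 12 (mod 17). Nonzero ⇒ E is nonsingular.
For each x ∈ F_17, compute rhs = x³ + 5·x + 14 mod 17, then count y ∈ F_17 with y² ≡ rhs.
  x = 0: rhs = 14, matching y values: none (0 points).
  x = 1: rhs = 3, matching y values: none (0 points).
  x = 2: rhs = 15, matching y values: 7, 10 (2 points).
  x = 3: rhs = 5, matching y values: none (0 points).
  x = 4: rhs = 13, matching y values: 8, 9 (2 points).
  x = 5: rhs = 11, matching y values: none (0 points).
  x = 6: rhs = 5, matching y values: none (0 points).
  x = 7: rhs = 1, matching y values: 1, 16 (2 points).
  x = 8: rhs = 5, matching y values: none (0 points).
  x = 9: rhs = 6, matching y values: none (0 points).
  x = 10: rhs = 10, matching y values: none (0 points).
  x = 11: rhs = 6, matching y values: none (0 points).
  x = 12: rhs = 0, matching y values: 0 (1 points).
  x = 13: rhs = 15, matching y values: 7, 10 (2 points).
  x = 14: rhs = 6, matching y values: none (0 points).
  x = 15: rhs = 13, matching y values: 8, 9 (2 points).
  x = 16: rhs = 8, matching y values: 5, 12 (2 points).
Total affine count: 13.
Full point count |E(F_17)| = 13 + 1 = 14.
Hasse bound: |14 − (17+1)| = |-4| = 4 ≤ 2√17 ≈ 8.2462 ✓.


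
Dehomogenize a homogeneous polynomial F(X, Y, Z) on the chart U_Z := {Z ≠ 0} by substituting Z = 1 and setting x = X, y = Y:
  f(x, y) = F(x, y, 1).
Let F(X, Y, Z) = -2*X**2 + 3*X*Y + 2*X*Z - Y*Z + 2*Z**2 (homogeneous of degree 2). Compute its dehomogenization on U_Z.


f(x, y) = -2*x**2 + 3*x*y + 2*x - y + 2

On U_Z we set Z = 1. Each monomial c·X^i·Y^j·Z^k in F becomes c·x^i·y^j·1^k = c·x^i·y^j.
Substituting Z = 1: F(X, Y, 1) = -2*x**2 + 3*x*y + 2*x - y + 2.
Note: deg(f) ≤ deg(F) = 2; strict inequality happens when F is divisible by Z (lost terms).


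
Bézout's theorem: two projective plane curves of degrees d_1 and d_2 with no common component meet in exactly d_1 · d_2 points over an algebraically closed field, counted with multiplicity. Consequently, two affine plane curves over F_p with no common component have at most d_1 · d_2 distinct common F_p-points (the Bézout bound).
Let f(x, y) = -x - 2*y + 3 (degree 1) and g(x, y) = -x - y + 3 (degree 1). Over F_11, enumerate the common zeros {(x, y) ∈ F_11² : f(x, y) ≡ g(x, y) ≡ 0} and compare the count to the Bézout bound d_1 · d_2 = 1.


Common zeros: {(3, 0)}; count = 1; Bézout bound = 1.

deg(f) = 1, deg(g) = 1, so Bézout bound = 1.
Scan x ∈ F_11. For each x, list the y ∈ F_11 with f(x, y) ≡ 0 and those with g(x, y) ≡ 0 (mod 11); the common zeros in that column are the intersection.
  x = 0: f ≡ 0 at y ∈ {7}; g ≡ 0 at y ∈ {3}; common: ∅.
  x = 1: f ≡ 0 at y ∈ {1}; g ≡ 0 at y ∈ {2}; common: ∅.
  x = 2: f ≡ 0 at y ∈ {6}; g ≡ 0 at y ∈ {1}; common: ∅.
  x = 3: f ≡ 0 at y ∈ {0}; g ≡ 0 at y ∈ {0}; common: {0}.
  x = 4: f ≡ 0 at y ∈ {5}; g ≡ 0 at y ∈ {10}; common: ∅.
  x = 5: f ≡ 0 at y ∈ {10}; g ≡ 0 at y ∈ {9}; common: ∅.
  x = 6: f ≡ 0 at y ∈ {4}; g ≡ 0 at y ∈ {8}; common: ∅.
  x = 7: f ≡ 0 at y ∈ {9}; g ≡ 0 at y ∈ {7}; common: ∅.
  x = 8: f ≡ 0 at y ∈ {3}; g ≡ 0 at y ∈ {6}; common: ∅.
  x = 9: f ≡ 0 at y ∈ {8}; g ≡ 0 at y ∈ {5}; common: ∅.
  x = 10: f ≡ 0 at y ∈ {2}; g ≡ 0 at y ∈ {4}; common: ∅.
Collecting: common zeros = {(3, 0)}, so the count is 1.
Comparison with the Bézout bound: 1 ≤ 1 = deg(f)·deg(g), as expected for curves with no common component (the bound is attained).


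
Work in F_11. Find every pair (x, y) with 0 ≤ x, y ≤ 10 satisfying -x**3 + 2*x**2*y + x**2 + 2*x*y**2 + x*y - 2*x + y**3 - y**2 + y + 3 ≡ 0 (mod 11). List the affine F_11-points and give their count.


Affine F_11-points: {(0, 4), (0, 9), (0, 10), (1, 9), (2, 6), (7, 2), (7, 9), (8, 1), (9, 1), (9, 3)}; count = 10.

For each of the 121 pairs (x, y) ∈ F_11², evaluate f(x, y) mod 11. Record the zeros.
  x = 0: [0↦3, 1↦4, 2↦9, 3↦2, 4↦0, 5↦9, 6↦2, 7↦7, 8↦8, 9↦0, 10↦0]  zeros at y ∈ {4, 9, 10}
  x = 1: [0↦1, 1↦7, 2↦10, 3↦5, 4↦9, 5↦6, 6↦2, 7↦3, 8↦4, 9↦0, 10↦8]  zeros at y ∈ {9}
  x = 2: [0↦6, 1↦10, 2↦4, 3↦5, 4↦8, 5↦8, 6↦0, 7↦1, 8↦6, 9↦10, 10↦8]  zeros at y ∈ {6}
  x = 3: [0↦1, 1↦7, 2↦7, 3↦7, 4↦2, 5↦9, 6↦1, 7↦6, 8↦8, 9↦2, 10↦5]  zeros at y ∈ ∅
  x = 4: [0↦2, 1↦3, 2↦2, 3↦5, 4↦7, 5↦3, 6↦10, 7↦1, 8↦4, 9↦3, 10↦4]  zeros at y ∈ ∅
  x = 5: [0↦3, 1↦3, 2↦5, 3↦4, 4↦6, 5↦6, 6↦10, 7↦2, 8↦10, 9↦7, 10↦10]  zeros at y ∈ ∅
  x = 6: [0↦9, 1↦1, 2↦10, 3↦9, 4↦4, 5↦1, 6↦6, 7↦3, 8↦9, 9↦8, 10↦6]  zeros at y ∈ ∅
  x = 7: [0↦3, 1↦2, 2↦0, 3↦3, 4↦6, 5↦4, 6↦3, 7↦9, 8↦6, 9↦0, 10↦8]  zeros at y ∈ {2, 9}
  x = 8: [0↦1, 1↦0, 2↦2, 3↦2, 4↦6, 5↦9, 6↦6, 7↦3, 8↦6, 9↦10, 10↦10]  zeros at y ∈ {1}
  x = 9: [0↦8, 1↦0, 2↦10, 3↦0, 4↦9, 5↦10, 6↦9, 7↦1, 8↦3, 9↦10, 10↦6]  zeros at y ∈ {1, 3}
  x = 10: [0↦7, 1↦7, 2↦7, 3↦2, 4↦9, 5↦1, 6↦6, 7↦8, 8↦2, 9↦5, 10↦1]  zeros at y ∈ ∅
Collecting zeros: affine points = {(0, 4), (0, 9), (0, 10), (1, 9), (2, 6), (7, 2), (7, 9), (8, 1), (9, 1), (9, 3)}.
Total count |C(F_11)_aff| = 10.


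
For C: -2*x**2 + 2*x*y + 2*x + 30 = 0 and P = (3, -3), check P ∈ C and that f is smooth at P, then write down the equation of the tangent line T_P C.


Tangent line at P: -16*x + 6*y + 66 = 0.

Step 1: f(3, -3) = 0, so P lies on C.
Step 2: partial derivatives
  f_x(x, y) = -4*x + 2*y + 2, f_y(x, y) = 2*x.
  f_x(P) = -16, f_y(P) = 6 (gradient nonzero, so P is smooth).
Step 3: tangent line at P: -16·(x − 3) + 6·(y − -3) = 0.
Expanding: -16*x + 6*y + 66 = 0.


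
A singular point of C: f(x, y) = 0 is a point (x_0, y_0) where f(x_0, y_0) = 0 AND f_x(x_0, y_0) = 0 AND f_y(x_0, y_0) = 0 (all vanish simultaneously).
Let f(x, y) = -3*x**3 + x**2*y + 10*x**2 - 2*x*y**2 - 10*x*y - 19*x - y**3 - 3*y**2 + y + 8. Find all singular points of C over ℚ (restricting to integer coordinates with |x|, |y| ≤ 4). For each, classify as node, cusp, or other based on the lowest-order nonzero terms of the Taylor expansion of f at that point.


Singular points: {(1, -2)}; classification: node.

Compute partial derivatives:
  f_x = -9*x**2 + 2*x*y + 20*x - 2*y**2 - 10*y - 19.
  f_y = x**2 - 4*x*y - 10*x - 3*y**2 - 6*y + 1.
Scan x_0 ∈ {−4, ..., 4}. For each x_0, f_y(x_0, y) is a polynomial in y; find its integer roots y ∈ {−4, ..., 4}, then test f_x and f at those candidates.
  x = -4: f_y(-4, y) = -3*y**2 + 10*y + 57; vanishes at y ∈ {-3}. (-4, -3): f_x = -207 ≠ 0.
  x = -3: f_y(-3, y) = -3*y**2 + 6*y + 40; no integer root y with |y| ≤ 4.
  x = -2: f_y(-2, y) = -3*y**2 + 2*y + 25; no integer root y with |y| ≤ 4.
  x = -1: f_y(-1, y) = -3*y**2 - 2*y + 12; no integer root y with |y| ≤ 4.
  x = 0: f_y(0, y) = -3*y**2 - 6*y + 1; no integer root y with |y| ≤ 4.
  x = 1: f_y(1, y) = -3*y**2 - 10*y - 8; vanishes at y ∈ {-2}. (1, -2): f_x = 0, f = 0 — SINGULAR.
  x = 2: f_y(2, y) = -3*y**2 - 14*y - 15; vanishes at y ∈ {-3}. (2, -3): f_x = -15 ≠ 0.
  x = 3: f_y(3, y) = -3*y**2 - 18*y - 20; no integer root y with |y| ≤ 4.
  x = 4: f_y(4, y) = -3*y**2 - 22*y - 23; no integer root y with |y| ≤ 4.
Only singular point on the grid: (1, -2).
Classify: substitute x = 1 + u, y = -2 + v and expand: f = -3*u**3 + u**2*v - u**2 - 2*u*v**2 - v**3 + v**2.
No constant or linear terms (consistent with a singular point). Quadratic part: -u**2 + v**2. Cubic part: -3*u**3 + u**2*v - 2*u*v**2 - v**3.
The quadratic part v**2 - u**2 = (v − u)(v + u) splits into two distinct linear factors, so there are two distinct tangent lines y − -2 = ±(x − 1) — this is a node (ordinary double point).
Classification: node.
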